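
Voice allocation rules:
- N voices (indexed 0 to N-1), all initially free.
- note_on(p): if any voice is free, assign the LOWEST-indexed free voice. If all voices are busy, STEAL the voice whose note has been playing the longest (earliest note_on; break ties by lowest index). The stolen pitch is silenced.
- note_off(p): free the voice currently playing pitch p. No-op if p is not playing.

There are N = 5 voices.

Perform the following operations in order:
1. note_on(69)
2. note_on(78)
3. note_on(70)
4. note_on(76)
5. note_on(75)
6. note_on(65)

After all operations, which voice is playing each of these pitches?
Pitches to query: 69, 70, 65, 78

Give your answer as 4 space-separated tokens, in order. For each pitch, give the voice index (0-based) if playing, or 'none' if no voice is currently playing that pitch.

Op 1: note_on(69): voice 0 is free -> assigned | voices=[69 - - - -]
Op 2: note_on(78): voice 1 is free -> assigned | voices=[69 78 - - -]
Op 3: note_on(70): voice 2 is free -> assigned | voices=[69 78 70 - -]
Op 4: note_on(76): voice 3 is free -> assigned | voices=[69 78 70 76 -]
Op 5: note_on(75): voice 4 is free -> assigned | voices=[69 78 70 76 75]
Op 6: note_on(65): all voices busy, STEAL voice 0 (pitch 69, oldest) -> assign | voices=[65 78 70 76 75]

Answer: none 2 0 1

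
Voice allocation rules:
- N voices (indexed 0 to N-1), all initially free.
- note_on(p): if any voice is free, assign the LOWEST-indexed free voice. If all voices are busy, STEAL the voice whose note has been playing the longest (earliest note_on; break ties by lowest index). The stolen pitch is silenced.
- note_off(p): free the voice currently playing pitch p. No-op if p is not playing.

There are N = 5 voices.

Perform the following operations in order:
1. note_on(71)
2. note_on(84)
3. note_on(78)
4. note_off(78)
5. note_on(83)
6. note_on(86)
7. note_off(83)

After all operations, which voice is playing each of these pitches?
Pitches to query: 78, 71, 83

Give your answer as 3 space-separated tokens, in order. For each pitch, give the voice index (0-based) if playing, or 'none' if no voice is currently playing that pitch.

Op 1: note_on(71): voice 0 is free -> assigned | voices=[71 - - - -]
Op 2: note_on(84): voice 1 is free -> assigned | voices=[71 84 - - -]
Op 3: note_on(78): voice 2 is free -> assigned | voices=[71 84 78 - -]
Op 4: note_off(78): free voice 2 | voices=[71 84 - - -]
Op 5: note_on(83): voice 2 is free -> assigned | voices=[71 84 83 - -]
Op 6: note_on(86): voice 3 is free -> assigned | voices=[71 84 83 86 -]
Op 7: note_off(83): free voice 2 | voices=[71 84 - 86 -]

Answer: none 0 none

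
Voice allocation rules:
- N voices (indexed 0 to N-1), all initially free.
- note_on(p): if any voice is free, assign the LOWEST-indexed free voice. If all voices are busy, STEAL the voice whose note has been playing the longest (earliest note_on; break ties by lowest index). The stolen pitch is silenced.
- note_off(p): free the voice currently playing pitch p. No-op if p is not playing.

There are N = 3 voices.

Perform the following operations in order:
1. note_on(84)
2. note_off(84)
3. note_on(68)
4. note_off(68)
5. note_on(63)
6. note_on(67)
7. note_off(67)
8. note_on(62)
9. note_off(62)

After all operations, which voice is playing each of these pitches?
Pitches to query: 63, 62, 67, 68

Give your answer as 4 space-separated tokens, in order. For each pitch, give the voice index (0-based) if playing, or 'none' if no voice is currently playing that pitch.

Op 1: note_on(84): voice 0 is free -> assigned | voices=[84 - -]
Op 2: note_off(84): free voice 0 | voices=[- - -]
Op 3: note_on(68): voice 0 is free -> assigned | voices=[68 - -]
Op 4: note_off(68): free voice 0 | voices=[- - -]
Op 5: note_on(63): voice 0 is free -> assigned | voices=[63 - -]
Op 6: note_on(67): voice 1 is free -> assigned | voices=[63 67 -]
Op 7: note_off(67): free voice 1 | voices=[63 - -]
Op 8: note_on(62): voice 1 is free -> assigned | voices=[63 62 -]
Op 9: note_off(62): free voice 1 | voices=[63 - -]

Answer: 0 none none none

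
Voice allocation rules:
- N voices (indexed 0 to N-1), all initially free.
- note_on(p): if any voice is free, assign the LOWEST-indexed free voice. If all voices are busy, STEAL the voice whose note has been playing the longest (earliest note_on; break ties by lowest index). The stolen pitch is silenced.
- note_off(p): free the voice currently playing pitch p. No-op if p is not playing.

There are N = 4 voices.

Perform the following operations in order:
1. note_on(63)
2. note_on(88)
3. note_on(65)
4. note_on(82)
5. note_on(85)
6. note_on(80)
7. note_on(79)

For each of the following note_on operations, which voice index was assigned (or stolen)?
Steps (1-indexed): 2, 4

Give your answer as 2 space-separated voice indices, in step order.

Op 1: note_on(63): voice 0 is free -> assigned | voices=[63 - - -]
Op 2: note_on(88): voice 1 is free -> assigned | voices=[63 88 - -]
Op 3: note_on(65): voice 2 is free -> assigned | voices=[63 88 65 -]
Op 4: note_on(82): voice 3 is free -> assigned | voices=[63 88 65 82]
Op 5: note_on(85): all voices busy, STEAL voice 0 (pitch 63, oldest) -> assign | voices=[85 88 65 82]
Op 6: note_on(80): all voices busy, STEAL voice 1 (pitch 88, oldest) -> assign | voices=[85 80 65 82]
Op 7: note_on(79): all voices busy, STEAL voice 2 (pitch 65, oldest) -> assign | voices=[85 80 79 82]

Answer: 1 3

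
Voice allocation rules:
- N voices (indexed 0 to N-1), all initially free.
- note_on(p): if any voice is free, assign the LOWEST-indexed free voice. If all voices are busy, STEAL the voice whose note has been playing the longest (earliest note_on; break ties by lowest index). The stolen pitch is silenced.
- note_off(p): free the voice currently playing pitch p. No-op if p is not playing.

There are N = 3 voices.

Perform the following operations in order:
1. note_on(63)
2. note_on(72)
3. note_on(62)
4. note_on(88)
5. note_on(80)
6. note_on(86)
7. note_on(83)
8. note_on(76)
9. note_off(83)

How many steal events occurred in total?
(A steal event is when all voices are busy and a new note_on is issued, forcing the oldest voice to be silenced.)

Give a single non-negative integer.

Op 1: note_on(63): voice 0 is free -> assigned | voices=[63 - -]
Op 2: note_on(72): voice 1 is free -> assigned | voices=[63 72 -]
Op 3: note_on(62): voice 2 is free -> assigned | voices=[63 72 62]
Op 4: note_on(88): all voices busy, STEAL voice 0 (pitch 63, oldest) -> assign | voices=[88 72 62]
Op 5: note_on(80): all voices busy, STEAL voice 1 (pitch 72, oldest) -> assign | voices=[88 80 62]
Op 6: note_on(86): all voices busy, STEAL voice 2 (pitch 62, oldest) -> assign | voices=[88 80 86]
Op 7: note_on(83): all voices busy, STEAL voice 0 (pitch 88, oldest) -> assign | voices=[83 80 86]
Op 8: note_on(76): all voices busy, STEAL voice 1 (pitch 80, oldest) -> assign | voices=[83 76 86]
Op 9: note_off(83): free voice 0 | voices=[- 76 86]

Answer: 5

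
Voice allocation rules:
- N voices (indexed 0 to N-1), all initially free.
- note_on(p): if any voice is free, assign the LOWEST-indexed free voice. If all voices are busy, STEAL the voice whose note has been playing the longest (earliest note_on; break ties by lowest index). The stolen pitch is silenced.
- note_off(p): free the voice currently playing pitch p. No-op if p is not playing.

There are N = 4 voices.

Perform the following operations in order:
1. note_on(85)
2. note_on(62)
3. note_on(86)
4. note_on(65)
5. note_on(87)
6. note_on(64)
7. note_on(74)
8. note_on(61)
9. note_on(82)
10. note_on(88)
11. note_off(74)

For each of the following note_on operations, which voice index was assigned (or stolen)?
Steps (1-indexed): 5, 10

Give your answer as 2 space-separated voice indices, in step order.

Answer: 0 1

Derivation:
Op 1: note_on(85): voice 0 is free -> assigned | voices=[85 - - -]
Op 2: note_on(62): voice 1 is free -> assigned | voices=[85 62 - -]
Op 3: note_on(86): voice 2 is free -> assigned | voices=[85 62 86 -]
Op 4: note_on(65): voice 3 is free -> assigned | voices=[85 62 86 65]
Op 5: note_on(87): all voices busy, STEAL voice 0 (pitch 85, oldest) -> assign | voices=[87 62 86 65]
Op 6: note_on(64): all voices busy, STEAL voice 1 (pitch 62, oldest) -> assign | voices=[87 64 86 65]
Op 7: note_on(74): all voices busy, STEAL voice 2 (pitch 86, oldest) -> assign | voices=[87 64 74 65]
Op 8: note_on(61): all voices busy, STEAL voice 3 (pitch 65, oldest) -> assign | voices=[87 64 74 61]
Op 9: note_on(82): all voices busy, STEAL voice 0 (pitch 87, oldest) -> assign | voices=[82 64 74 61]
Op 10: note_on(88): all voices busy, STEAL voice 1 (pitch 64, oldest) -> assign | voices=[82 88 74 61]
Op 11: note_off(74): free voice 2 | voices=[82 88 - 61]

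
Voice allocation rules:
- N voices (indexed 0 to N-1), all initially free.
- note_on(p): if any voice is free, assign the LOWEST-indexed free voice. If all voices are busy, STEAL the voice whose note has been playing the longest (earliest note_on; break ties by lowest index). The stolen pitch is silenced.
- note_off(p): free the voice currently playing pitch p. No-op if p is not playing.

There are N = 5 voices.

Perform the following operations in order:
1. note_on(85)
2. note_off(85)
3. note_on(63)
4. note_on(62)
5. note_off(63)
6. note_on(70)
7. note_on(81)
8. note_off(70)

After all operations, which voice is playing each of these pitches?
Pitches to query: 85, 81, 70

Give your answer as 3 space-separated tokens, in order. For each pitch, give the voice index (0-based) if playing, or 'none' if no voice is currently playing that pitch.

Answer: none 2 none

Derivation:
Op 1: note_on(85): voice 0 is free -> assigned | voices=[85 - - - -]
Op 2: note_off(85): free voice 0 | voices=[- - - - -]
Op 3: note_on(63): voice 0 is free -> assigned | voices=[63 - - - -]
Op 4: note_on(62): voice 1 is free -> assigned | voices=[63 62 - - -]
Op 5: note_off(63): free voice 0 | voices=[- 62 - - -]
Op 6: note_on(70): voice 0 is free -> assigned | voices=[70 62 - - -]
Op 7: note_on(81): voice 2 is free -> assigned | voices=[70 62 81 - -]
Op 8: note_off(70): free voice 0 | voices=[- 62 81 - -]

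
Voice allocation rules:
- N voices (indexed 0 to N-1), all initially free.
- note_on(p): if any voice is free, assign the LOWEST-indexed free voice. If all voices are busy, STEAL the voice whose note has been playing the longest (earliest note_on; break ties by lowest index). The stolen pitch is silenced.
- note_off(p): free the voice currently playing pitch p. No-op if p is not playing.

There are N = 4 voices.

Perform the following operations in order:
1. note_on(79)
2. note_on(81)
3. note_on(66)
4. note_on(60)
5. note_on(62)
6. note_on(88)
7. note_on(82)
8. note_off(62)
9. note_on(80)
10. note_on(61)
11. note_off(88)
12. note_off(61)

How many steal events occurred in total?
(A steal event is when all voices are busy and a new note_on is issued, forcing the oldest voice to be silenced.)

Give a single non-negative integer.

Op 1: note_on(79): voice 0 is free -> assigned | voices=[79 - - -]
Op 2: note_on(81): voice 1 is free -> assigned | voices=[79 81 - -]
Op 3: note_on(66): voice 2 is free -> assigned | voices=[79 81 66 -]
Op 4: note_on(60): voice 3 is free -> assigned | voices=[79 81 66 60]
Op 5: note_on(62): all voices busy, STEAL voice 0 (pitch 79, oldest) -> assign | voices=[62 81 66 60]
Op 6: note_on(88): all voices busy, STEAL voice 1 (pitch 81, oldest) -> assign | voices=[62 88 66 60]
Op 7: note_on(82): all voices busy, STEAL voice 2 (pitch 66, oldest) -> assign | voices=[62 88 82 60]
Op 8: note_off(62): free voice 0 | voices=[- 88 82 60]
Op 9: note_on(80): voice 0 is free -> assigned | voices=[80 88 82 60]
Op 10: note_on(61): all voices busy, STEAL voice 3 (pitch 60, oldest) -> assign | voices=[80 88 82 61]
Op 11: note_off(88): free voice 1 | voices=[80 - 82 61]
Op 12: note_off(61): free voice 3 | voices=[80 - 82 -]

Answer: 4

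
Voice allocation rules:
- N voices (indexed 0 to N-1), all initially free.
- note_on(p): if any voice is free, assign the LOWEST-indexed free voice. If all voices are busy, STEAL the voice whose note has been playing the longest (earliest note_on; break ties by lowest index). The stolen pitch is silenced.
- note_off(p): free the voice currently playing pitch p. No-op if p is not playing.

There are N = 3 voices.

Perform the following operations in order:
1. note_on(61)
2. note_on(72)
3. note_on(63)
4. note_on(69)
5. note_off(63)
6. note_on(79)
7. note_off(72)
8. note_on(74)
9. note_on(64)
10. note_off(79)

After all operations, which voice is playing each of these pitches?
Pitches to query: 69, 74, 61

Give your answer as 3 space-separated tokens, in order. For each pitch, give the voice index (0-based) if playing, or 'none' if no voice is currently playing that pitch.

Answer: none 1 none

Derivation:
Op 1: note_on(61): voice 0 is free -> assigned | voices=[61 - -]
Op 2: note_on(72): voice 1 is free -> assigned | voices=[61 72 -]
Op 3: note_on(63): voice 2 is free -> assigned | voices=[61 72 63]
Op 4: note_on(69): all voices busy, STEAL voice 0 (pitch 61, oldest) -> assign | voices=[69 72 63]
Op 5: note_off(63): free voice 2 | voices=[69 72 -]
Op 6: note_on(79): voice 2 is free -> assigned | voices=[69 72 79]
Op 7: note_off(72): free voice 1 | voices=[69 - 79]
Op 8: note_on(74): voice 1 is free -> assigned | voices=[69 74 79]
Op 9: note_on(64): all voices busy, STEAL voice 0 (pitch 69, oldest) -> assign | voices=[64 74 79]
Op 10: note_off(79): free voice 2 | voices=[64 74 -]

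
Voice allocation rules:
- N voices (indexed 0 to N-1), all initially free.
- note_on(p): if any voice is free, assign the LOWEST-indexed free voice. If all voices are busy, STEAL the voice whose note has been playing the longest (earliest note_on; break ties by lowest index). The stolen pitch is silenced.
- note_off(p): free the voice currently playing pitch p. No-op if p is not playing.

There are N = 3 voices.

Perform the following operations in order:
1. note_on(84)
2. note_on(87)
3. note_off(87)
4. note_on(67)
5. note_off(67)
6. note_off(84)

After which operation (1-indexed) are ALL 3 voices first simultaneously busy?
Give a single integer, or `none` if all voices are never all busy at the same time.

Answer: none

Derivation:
Op 1: note_on(84): voice 0 is free -> assigned | voices=[84 - -]
Op 2: note_on(87): voice 1 is free -> assigned | voices=[84 87 -]
Op 3: note_off(87): free voice 1 | voices=[84 - -]
Op 4: note_on(67): voice 1 is free -> assigned | voices=[84 67 -]
Op 5: note_off(67): free voice 1 | voices=[84 - -]
Op 6: note_off(84): free voice 0 | voices=[- - -]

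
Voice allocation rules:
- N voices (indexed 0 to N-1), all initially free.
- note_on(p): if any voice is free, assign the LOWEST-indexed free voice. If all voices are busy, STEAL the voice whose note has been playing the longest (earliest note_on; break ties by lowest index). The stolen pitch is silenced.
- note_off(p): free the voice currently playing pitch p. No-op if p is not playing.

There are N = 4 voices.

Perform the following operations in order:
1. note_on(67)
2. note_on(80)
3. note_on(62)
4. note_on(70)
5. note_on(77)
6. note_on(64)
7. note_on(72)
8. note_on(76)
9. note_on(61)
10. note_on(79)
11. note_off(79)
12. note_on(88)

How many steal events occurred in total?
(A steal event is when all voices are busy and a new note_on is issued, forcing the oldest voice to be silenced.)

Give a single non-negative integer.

Op 1: note_on(67): voice 0 is free -> assigned | voices=[67 - - -]
Op 2: note_on(80): voice 1 is free -> assigned | voices=[67 80 - -]
Op 3: note_on(62): voice 2 is free -> assigned | voices=[67 80 62 -]
Op 4: note_on(70): voice 3 is free -> assigned | voices=[67 80 62 70]
Op 5: note_on(77): all voices busy, STEAL voice 0 (pitch 67, oldest) -> assign | voices=[77 80 62 70]
Op 6: note_on(64): all voices busy, STEAL voice 1 (pitch 80, oldest) -> assign | voices=[77 64 62 70]
Op 7: note_on(72): all voices busy, STEAL voice 2 (pitch 62, oldest) -> assign | voices=[77 64 72 70]
Op 8: note_on(76): all voices busy, STEAL voice 3 (pitch 70, oldest) -> assign | voices=[77 64 72 76]
Op 9: note_on(61): all voices busy, STEAL voice 0 (pitch 77, oldest) -> assign | voices=[61 64 72 76]
Op 10: note_on(79): all voices busy, STEAL voice 1 (pitch 64, oldest) -> assign | voices=[61 79 72 76]
Op 11: note_off(79): free voice 1 | voices=[61 - 72 76]
Op 12: note_on(88): voice 1 is free -> assigned | voices=[61 88 72 76]

Answer: 6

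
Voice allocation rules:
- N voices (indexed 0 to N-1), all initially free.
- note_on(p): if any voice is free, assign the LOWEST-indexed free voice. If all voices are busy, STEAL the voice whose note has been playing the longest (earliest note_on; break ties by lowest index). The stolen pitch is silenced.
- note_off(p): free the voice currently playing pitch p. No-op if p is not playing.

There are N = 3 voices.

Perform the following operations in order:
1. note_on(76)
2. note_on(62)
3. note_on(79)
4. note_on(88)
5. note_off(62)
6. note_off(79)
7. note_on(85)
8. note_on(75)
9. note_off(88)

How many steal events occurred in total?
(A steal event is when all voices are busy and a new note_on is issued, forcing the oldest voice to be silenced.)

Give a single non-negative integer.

Op 1: note_on(76): voice 0 is free -> assigned | voices=[76 - -]
Op 2: note_on(62): voice 1 is free -> assigned | voices=[76 62 -]
Op 3: note_on(79): voice 2 is free -> assigned | voices=[76 62 79]
Op 4: note_on(88): all voices busy, STEAL voice 0 (pitch 76, oldest) -> assign | voices=[88 62 79]
Op 5: note_off(62): free voice 1 | voices=[88 - 79]
Op 6: note_off(79): free voice 2 | voices=[88 - -]
Op 7: note_on(85): voice 1 is free -> assigned | voices=[88 85 -]
Op 8: note_on(75): voice 2 is free -> assigned | voices=[88 85 75]
Op 9: note_off(88): free voice 0 | voices=[- 85 75]

Answer: 1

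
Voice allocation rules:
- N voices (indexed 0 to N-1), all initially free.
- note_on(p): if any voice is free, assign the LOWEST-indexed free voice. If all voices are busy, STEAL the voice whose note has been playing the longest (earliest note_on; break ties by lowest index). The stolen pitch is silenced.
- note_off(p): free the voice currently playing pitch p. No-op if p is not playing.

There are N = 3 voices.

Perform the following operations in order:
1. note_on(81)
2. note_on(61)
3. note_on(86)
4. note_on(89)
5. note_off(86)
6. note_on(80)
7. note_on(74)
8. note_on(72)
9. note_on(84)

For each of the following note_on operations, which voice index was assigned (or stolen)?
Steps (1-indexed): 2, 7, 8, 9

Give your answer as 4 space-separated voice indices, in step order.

Op 1: note_on(81): voice 0 is free -> assigned | voices=[81 - -]
Op 2: note_on(61): voice 1 is free -> assigned | voices=[81 61 -]
Op 3: note_on(86): voice 2 is free -> assigned | voices=[81 61 86]
Op 4: note_on(89): all voices busy, STEAL voice 0 (pitch 81, oldest) -> assign | voices=[89 61 86]
Op 5: note_off(86): free voice 2 | voices=[89 61 -]
Op 6: note_on(80): voice 2 is free -> assigned | voices=[89 61 80]
Op 7: note_on(74): all voices busy, STEAL voice 1 (pitch 61, oldest) -> assign | voices=[89 74 80]
Op 8: note_on(72): all voices busy, STEAL voice 0 (pitch 89, oldest) -> assign | voices=[72 74 80]
Op 9: note_on(84): all voices busy, STEAL voice 2 (pitch 80, oldest) -> assign | voices=[72 74 84]

Answer: 1 1 0 2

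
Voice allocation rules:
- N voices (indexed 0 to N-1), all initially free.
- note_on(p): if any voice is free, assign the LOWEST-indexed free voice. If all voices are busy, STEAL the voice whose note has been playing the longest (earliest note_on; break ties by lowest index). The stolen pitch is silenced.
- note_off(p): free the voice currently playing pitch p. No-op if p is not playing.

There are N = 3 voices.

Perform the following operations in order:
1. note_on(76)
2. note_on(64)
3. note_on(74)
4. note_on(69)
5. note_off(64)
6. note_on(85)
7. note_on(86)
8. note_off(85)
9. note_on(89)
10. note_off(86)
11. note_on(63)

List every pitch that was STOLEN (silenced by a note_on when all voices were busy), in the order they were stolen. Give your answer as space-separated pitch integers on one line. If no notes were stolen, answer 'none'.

Answer: 76 74

Derivation:
Op 1: note_on(76): voice 0 is free -> assigned | voices=[76 - -]
Op 2: note_on(64): voice 1 is free -> assigned | voices=[76 64 -]
Op 3: note_on(74): voice 2 is free -> assigned | voices=[76 64 74]
Op 4: note_on(69): all voices busy, STEAL voice 0 (pitch 76, oldest) -> assign | voices=[69 64 74]
Op 5: note_off(64): free voice 1 | voices=[69 - 74]
Op 6: note_on(85): voice 1 is free -> assigned | voices=[69 85 74]
Op 7: note_on(86): all voices busy, STEAL voice 2 (pitch 74, oldest) -> assign | voices=[69 85 86]
Op 8: note_off(85): free voice 1 | voices=[69 - 86]
Op 9: note_on(89): voice 1 is free -> assigned | voices=[69 89 86]
Op 10: note_off(86): free voice 2 | voices=[69 89 -]
Op 11: note_on(63): voice 2 is free -> assigned | voices=[69 89 63]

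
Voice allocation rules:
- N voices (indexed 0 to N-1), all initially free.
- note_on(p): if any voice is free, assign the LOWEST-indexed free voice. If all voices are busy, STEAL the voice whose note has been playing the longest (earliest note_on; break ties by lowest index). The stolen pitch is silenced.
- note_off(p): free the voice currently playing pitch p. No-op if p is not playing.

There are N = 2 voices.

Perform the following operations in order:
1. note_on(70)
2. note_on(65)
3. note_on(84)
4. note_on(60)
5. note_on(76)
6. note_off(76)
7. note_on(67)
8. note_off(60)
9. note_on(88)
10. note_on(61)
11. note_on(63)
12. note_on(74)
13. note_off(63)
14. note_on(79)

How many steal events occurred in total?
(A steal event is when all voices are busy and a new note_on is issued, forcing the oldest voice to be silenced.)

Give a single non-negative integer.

Answer: 6

Derivation:
Op 1: note_on(70): voice 0 is free -> assigned | voices=[70 -]
Op 2: note_on(65): voice 1 is free -> assigned | voices=[70 65]
Op 3: note_on(84): all voices busy, STEAL voice 0 (pitch 70, oldest) -> assign | voices=[84 65]
Op 4: note_on(60): all voices busy, STEAL voice 1 (pitch 65, oldest) -> assign | voices=[84 60]
Op 5: note_on(76): all voices busy, STEAL voice 0 (pitch 84, oldest) -> assign | voices=[76 60]
Op 6: note_off(76): free voice 0 | voices=[- 60]
Op 7: note_on(67): voice 0 is free -> assigned | voices=[67 60]
Op 8: note_off(60): free voice 1 | voices=[67 -]
Op 9: note_on(88): voice 1 is free -> assigned | voices=[67 88]
Op 10: note_on(61): all voices busy, STEAL voice 0 (pitch 67, oldest) -> assign | voices=[61 88]
Op 11: note_on(63): all voices busy, STEAL voice 1 (pitch 88, oldest) -> assign | voices=[61 63]
Op 12: note_on(74): all voices busy, STEAL voice 0 (pitch 61, oldest) -> assign | voices=[74 63]
Op 13: note_off(63): free voice 1 | voices=[74 -]
Op 14: note_on(79): voice 1 is free -> assigned | voices=[74 79]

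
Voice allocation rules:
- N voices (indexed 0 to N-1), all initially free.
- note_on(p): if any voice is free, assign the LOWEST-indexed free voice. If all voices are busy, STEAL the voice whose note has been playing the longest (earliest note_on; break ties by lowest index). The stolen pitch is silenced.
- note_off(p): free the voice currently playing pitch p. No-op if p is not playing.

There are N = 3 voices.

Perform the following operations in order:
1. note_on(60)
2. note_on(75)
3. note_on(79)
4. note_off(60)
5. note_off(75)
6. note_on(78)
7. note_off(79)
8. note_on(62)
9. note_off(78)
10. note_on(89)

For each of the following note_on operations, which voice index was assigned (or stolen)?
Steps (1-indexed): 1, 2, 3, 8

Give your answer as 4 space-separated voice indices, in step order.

Answer: 0 1 2 1

Derivation:
Op 1: note_on(60): voice 0 is free -> assigned | voices=[60 - -]
Op 2: note_on(75): voice 1 is free -> assigned | voices=[60 75 -]
Op 3: note_on(79): voice 2 is free -> assigned | voices=[60 75 79]
Op 4: note_off(60): free voice 0 | voices=[- 75 79]
Op 5: note_off(75): free voice 1 | voices=[- - 79]
Op 6: note_on(78): voice 0 is free -> assigned | voices=[78 - 79]
Op 7: note_off(79): free voice 2 | voices=[78 - -]
Op 8: note_on(62): voice 1 is free -> assigned | voices=[78 62 -]
Op 9: note_off(78): free voice 0 | voices=[- 62 -]
Op 10: note_on(89): voice 0 is free -> assigned | voices=[89 62 -]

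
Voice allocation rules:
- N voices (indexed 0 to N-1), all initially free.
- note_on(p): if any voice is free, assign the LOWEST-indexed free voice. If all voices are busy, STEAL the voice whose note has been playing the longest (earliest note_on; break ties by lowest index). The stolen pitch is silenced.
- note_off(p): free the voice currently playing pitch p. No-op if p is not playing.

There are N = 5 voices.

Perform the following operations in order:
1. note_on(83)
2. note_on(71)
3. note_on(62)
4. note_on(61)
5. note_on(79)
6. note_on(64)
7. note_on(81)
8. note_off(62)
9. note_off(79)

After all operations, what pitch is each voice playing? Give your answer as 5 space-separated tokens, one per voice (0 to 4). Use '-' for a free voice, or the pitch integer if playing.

Op 1: note_on(83): voice 0 is free -> assigned | voices=[83 - - - -]
Op 2: note_on(71): voice 1 is free -> assigned | voices=[83 71 - - -]
Op 3: note_on(62): voice 2 is free -> assigned | voices=[83 71 62 - -]
Op 4: note_on(61): voice 3 is free -> assigned | voices=[83 71 62 61 -]
Op 5: note_on(79): voice 4 is free -> assigned | voices=[83 71 62 61 79]
Op 6: note_on(64): all voices busy, STEAL voice 0 (pitch 83, oldest) -> assign | voices=[64 71 62 61 79]
Op 7: note_on(81): all voices busy, STEAL voice 1 (pitch 71, oldest) -> assign | voices=[64 81 62 61 79]
Op 8: note_off(62): free voice 2 | voices=[64 81 - 61 79]
Op 9: note_off(79): free voice 4 | voices=[64 81 - 61 -]

Answer: 64 81 - 61 -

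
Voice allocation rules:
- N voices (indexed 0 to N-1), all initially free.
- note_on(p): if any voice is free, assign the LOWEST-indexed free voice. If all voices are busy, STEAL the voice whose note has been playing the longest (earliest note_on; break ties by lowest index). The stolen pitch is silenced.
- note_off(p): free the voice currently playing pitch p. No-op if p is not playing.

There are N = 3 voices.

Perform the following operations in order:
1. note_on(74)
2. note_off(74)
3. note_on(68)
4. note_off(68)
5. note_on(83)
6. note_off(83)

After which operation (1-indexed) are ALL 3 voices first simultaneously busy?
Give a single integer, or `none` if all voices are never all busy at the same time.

Answer: none

Derivation:
Op 1: note_on(74): voice 0 is free -> assigned | voices=[74 - -]
Op 2: note_off(74): free voice 0 | voices=[- - -]
Op 3: note_on(68): voice 0 is free -> assigned | voices=[68 - -]
Op 4: note_off(68): free voice 0 | voices=[- - -]
Op 5: note_on(83): voice 0 is free -> assigned | voices=[83 - -]
Op 6: note_off(83): free voice 0 | voices=[- - -]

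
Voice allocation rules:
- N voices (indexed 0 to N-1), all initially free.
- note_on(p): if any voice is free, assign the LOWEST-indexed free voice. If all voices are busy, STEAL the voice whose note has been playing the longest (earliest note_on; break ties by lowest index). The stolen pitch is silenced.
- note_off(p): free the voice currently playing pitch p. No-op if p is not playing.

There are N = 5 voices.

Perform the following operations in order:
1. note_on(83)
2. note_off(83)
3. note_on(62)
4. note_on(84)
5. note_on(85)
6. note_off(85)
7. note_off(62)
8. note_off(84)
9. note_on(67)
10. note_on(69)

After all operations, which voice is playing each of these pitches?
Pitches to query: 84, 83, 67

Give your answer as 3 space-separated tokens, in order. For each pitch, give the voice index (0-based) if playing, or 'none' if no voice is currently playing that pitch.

Op 1: note_on(83): voice 0 is free -> assigned | voices=[83 - - - -]
Op 2: note_off(83): free voice 0 | voices=[- - - - -]
Op 3: note_on(62): voice 0 is free -> assigned | voices=[62 - - - -]
Op 4: note_on(84): voice 1 is free -> assigned | voices=[62 84 - - -]
Op 5: note_on(85): voice 2 is free -> assigned | voices=[62 84 85 - -]
Op 6: note_off(85): free voice 2 | voices=[62 84 - - -]
Op 7: note_off(62): free voice 0 | voices=[- 84 - - -]
Op 8: note_off(84): free voice 1 | voices=[- - - - -]
Op 9: note_on(67): voice 0 is free -> assigned | voices=[67 - - - -]
Op 10: note_on(69): voice 1 is free -> assigned | voices=[67 69 - - -]

Answer: none none 0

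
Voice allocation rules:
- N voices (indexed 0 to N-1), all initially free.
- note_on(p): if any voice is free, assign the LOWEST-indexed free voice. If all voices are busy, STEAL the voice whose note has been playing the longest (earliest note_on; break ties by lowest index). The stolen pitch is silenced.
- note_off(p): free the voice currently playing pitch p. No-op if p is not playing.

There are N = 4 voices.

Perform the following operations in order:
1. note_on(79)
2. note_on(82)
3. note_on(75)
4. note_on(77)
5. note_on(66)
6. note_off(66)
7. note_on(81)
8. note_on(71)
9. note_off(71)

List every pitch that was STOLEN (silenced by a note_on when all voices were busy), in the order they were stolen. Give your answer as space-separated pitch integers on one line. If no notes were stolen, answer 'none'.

Answer: 79 82

Derivation:
Op 1: note_on(79): voice 0 is free -> assigned | voices=[79 - - -]
Op 2: note_on(82): voice 1 is free -> assigned | voices=[79 82 - -]
Op 3: note_on(75): voice 2 is free -> assigned | voices=[79 82 75 -]
Op 4: note_on(77): voice 3 is free -> assigned | voices=[79 82 75 77]
Op 5: note_on(66): all voices busy, STEAL voice 0 (pitch 79, oldest) -> assign | voices=[66 82 75 77]
Op 6: note_off(66): free voice 0 | voices=[- 82 75 77]
Op 7: note_on(81): voice 0 is free -> assigned | voices=[81 82 75 77]
Op 8: note_on(71): all voices busy, STEAL voice 1 (pitch 82, oldest) -> assign | voices=[81 71 75 77]
Op 9: note_off(71): free voice 1 | voices=[81 - 75 77]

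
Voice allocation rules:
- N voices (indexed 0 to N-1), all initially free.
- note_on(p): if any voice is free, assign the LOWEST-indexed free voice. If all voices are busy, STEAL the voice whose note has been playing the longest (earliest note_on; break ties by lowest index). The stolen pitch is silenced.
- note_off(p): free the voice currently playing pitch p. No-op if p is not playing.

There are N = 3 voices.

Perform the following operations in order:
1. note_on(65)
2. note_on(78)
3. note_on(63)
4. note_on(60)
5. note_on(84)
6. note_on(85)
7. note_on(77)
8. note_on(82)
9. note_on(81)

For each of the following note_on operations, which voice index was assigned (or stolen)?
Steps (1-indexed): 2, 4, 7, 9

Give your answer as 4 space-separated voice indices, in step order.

Op 1: note_on(65): voice 0 is free -> assigned | voices=[65 - -]
Op 2: note_on(78): voice 1 is free -> assigned | voices=[65 78 -]
Op 3: note_on(63): voice 2 is free -> assigned | voices=[65 78 63]
Op 4: note_on(60): all voices busy, STEAL voice 0 (pitch 65, oldest) -> assign | voices=[60 78 63]
Op 5: note_on(84): all voices busy, STEAL voice 1 (pitch 78, oldest) -> assign | voices=[60 84 63]
Op 6: note_on(85): all voices busy, STEAL voice 2 (pitch 63, oldest) -> assign | voices=[60 84 85]
Op 7: note_on(77): all voices busy, STEAL voice 0 (pitch 60, oldest) -> assign | voices=[77 84 85]
Op 8: note_on(82): all voices busy, STEAL voice 1 (pitch 84, oldest) -> assign | voices=[77 82 85]
Op 9: note_on(81): all voices busy, STEAL voice 2 (pitch 85, oldest) -> assign | voices=[77 82 81]

Answer: 1 0 0 2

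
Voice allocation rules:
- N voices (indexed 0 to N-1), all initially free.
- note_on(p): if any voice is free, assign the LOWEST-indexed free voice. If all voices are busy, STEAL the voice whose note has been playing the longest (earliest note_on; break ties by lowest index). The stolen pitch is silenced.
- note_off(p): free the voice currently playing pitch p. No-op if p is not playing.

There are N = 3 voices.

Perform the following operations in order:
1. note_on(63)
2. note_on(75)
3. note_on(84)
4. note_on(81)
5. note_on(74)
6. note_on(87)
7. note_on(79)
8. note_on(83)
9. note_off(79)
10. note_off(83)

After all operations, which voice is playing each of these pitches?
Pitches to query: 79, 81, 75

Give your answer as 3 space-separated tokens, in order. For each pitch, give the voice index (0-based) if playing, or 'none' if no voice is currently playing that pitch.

Answer: none none none

Derivation:
Op 1: note_on(63): voice 0 is free -> assigned | voices=[63 - -]
Op 2: note_on(75): voice 1 is free -> assigned | voices=[63 75 -]
Op 3: note_on(84): voice 2 is free -> assigned | voices=[63 75 84]
Op 4: note_on(81): all voices busy, STEAL voice 0 (pitch 63, oldest) -> assign | voices=[81 75 84]
Op 5: note_on(74): all voices busy, STEAL voice 1 (pitch 75, oldest) -> assign | voices=[81 74 84]
Op 6: note_on(87): all voices busy, STEAL voice 2 (pitch 84, oldest) -> assign | voices=[81 74 87]
Op 7: note_on(79): all voices busy, STEAL voice 0 (pitch 81, oldest) -> assign | voices=[79 74 87]
Op 8: note_on(83): all voices busy, STEAL voice 1 (pitch 74, oldest) -> assign | voices=[79 83 87]
Op 9: note_off(79): free voice 0 | voices=[- 83 87]
Op 10: note_off(83): free voice 1 | voices=[- - 87]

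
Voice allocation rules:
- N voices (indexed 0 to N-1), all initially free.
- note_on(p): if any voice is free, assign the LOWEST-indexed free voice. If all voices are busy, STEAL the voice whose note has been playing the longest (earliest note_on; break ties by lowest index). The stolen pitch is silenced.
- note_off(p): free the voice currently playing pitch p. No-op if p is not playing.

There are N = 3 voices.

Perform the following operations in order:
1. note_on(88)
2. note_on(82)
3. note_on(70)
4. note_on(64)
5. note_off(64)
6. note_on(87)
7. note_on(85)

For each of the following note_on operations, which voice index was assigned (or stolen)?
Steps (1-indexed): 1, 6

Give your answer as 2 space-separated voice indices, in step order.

Answer: 0 0

Derivation:
Op 1: note_on(88): voice 0 is free -> assigned | voices=[88 - -]
Op 2: note_on(82): voice 1 is free -> assigned | voices=[88 82 -]
Op 3: note_on(70): voice 2 is free -> assigned | voices=[88 82 70]
Op 4: note_on(64): all voices busy, STEAL voice 0 (pitch 88, oldest) -> assign | voices=[64 82 70]
Op 5: note_off(64): free voice 0 | voices=[- 82 70]
Op 6: note_on(87): voice 0 is free -> assigned | voices=[87 82 70]
Op 7: note_on(85): all voices busy, STEAL voice 1 (pitch 82, oldest) -> assign | voices=[87 85 70]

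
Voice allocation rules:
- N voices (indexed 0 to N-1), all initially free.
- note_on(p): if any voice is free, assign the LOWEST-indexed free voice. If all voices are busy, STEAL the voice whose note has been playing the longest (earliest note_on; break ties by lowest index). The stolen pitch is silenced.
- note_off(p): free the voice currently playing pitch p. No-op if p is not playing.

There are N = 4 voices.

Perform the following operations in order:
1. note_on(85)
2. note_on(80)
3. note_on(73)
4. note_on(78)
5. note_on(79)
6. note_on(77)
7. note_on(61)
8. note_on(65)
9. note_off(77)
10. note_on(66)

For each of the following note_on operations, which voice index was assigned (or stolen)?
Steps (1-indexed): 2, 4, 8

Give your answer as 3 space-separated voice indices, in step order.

Op 1: note_on(85): voice 0 is free -> assigned | voices=[85 - - -]
Op 2: note_on(80): voice 1 is free -> assigned | voices=[85 80 - -]
Op 3: note_on(73): voice 2 is free -> assigned | voices=[85 80 73 -]
Op 4: note_on(78): voice 3 is free -> assigned | voices=[85 80 73 78]
Op 5: note_on(79): all voices busy, STEAL voice 0 (pitch 85, oldest) -> assign | voices=[79 80 73 78]
Op 6: note_on(77): all voices busy, STEAL voice 1 (pitch 80, oldest) -> assign | voices=[79 77 73 78]
Op 7: note_on(61): all voices busy, STEAL voice 2 (pitch 73, oldest) -> assign | voices=[79 77 61 78]
Op 8: note_on(65): all voices busy, STEAL voice 3 (pitch 78, oldest) -> assign | voices=[79 77 61 65]
Op 9: note_off(77): free voice 1 | voices=[79 - 61 65]
Op 10: note_on(66): voice 1 is free -> assigned | voices=[79 66 61 65]

Answer: 1 3 3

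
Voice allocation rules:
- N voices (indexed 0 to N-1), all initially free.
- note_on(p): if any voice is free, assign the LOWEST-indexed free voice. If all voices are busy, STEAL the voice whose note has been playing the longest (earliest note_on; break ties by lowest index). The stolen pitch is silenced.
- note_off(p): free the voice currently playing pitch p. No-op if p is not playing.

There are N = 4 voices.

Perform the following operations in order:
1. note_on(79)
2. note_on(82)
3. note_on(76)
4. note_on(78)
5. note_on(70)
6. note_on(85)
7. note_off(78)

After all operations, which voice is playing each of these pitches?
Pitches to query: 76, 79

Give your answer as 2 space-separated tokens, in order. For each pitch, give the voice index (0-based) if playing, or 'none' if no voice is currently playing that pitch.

Answer: 2 none

Derivation:
Op 1: note_on(79): voice 0 is free -> assigned | voices=[79 - - -]
Op 2: note_on(82): voice 1 is free -> assigned | voices=[79 82 - -]
Op 3: note_on(76): voice 2 is free -> assigned | voices=[79 82 76 -]
Op 4: note_on(78): voice 3 is free -> assigned | voices=[79 82 76 78]
Op 5: note_on(70): all voices busy, STEAL voice 0 (pitch 79, oldest) -> assign | voices=[70 82 76 78]
Op 6: note_on(85): all voices busy, STEAL voice 1 (pitch 82, oldest) -> assign | voices=[70 85 76 78]
Op 7: note_off(78): free voice 3 | voices=[70 85 76 -]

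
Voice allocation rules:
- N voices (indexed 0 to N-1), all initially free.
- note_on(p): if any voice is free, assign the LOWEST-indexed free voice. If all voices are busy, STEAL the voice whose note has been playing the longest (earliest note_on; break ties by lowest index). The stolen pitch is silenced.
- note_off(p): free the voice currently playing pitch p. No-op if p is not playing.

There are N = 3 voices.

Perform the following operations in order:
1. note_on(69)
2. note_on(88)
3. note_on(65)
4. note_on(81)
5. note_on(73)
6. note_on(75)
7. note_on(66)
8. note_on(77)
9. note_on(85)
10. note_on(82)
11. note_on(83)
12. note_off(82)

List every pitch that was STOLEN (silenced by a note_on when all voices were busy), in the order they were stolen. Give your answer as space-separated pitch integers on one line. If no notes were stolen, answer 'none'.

Op 1: note_on(69): voice 0 is free -> assigned | voices=[69 - -]
Op 2: note_on(88): voice 1 is free -> assigned | voices=[69 88 -]
Op 3: note_on(65): voice 2 is free -> assigned | voices=[69 88 65]
Op 4: note_on(81): all voices busy, STEAL voice 0 (pitch 69, oldest) -> assign | voices=[81 88 65]
Op 5: note_on(73): all voices busy, STEAL voice 1 (pitch 88, oldest) -> assign | voices=[81 73 65]
Op 6: note_on(75): all voices busy, STEAL voice 2 (pitch 65, oldest) -> assign | voices=[81 73 75]
Op 7: note_on(66): all voices busy, STEAL voice 0 (pitch 81, oldest) -> assign | voices=[66 73 75]
Op 8: note_on(77): all voices busy, STEAL voice 1 (pitch 73, oldest) -> assign | voices=[66 77 75]
Op 9: note_on(85): all voices busy, STEAL voice 2 (pitch 75, oldest) -> assign | voices=[66 77 85]
Op 10: note_on(82): all voices busy, STEAL voice 0 (pitch 66, oldest) -> assign | voices=[82 77 85]
Op 11: note_on(83): all voices busy, STEAL voice 1 (pitch 77, oldest) -> assign | voices=[82 83 85]
Op 12: note_off(82): free voice 0 | voices=[- 83 85]

Answer: 69 88 65 81 73 75 66 77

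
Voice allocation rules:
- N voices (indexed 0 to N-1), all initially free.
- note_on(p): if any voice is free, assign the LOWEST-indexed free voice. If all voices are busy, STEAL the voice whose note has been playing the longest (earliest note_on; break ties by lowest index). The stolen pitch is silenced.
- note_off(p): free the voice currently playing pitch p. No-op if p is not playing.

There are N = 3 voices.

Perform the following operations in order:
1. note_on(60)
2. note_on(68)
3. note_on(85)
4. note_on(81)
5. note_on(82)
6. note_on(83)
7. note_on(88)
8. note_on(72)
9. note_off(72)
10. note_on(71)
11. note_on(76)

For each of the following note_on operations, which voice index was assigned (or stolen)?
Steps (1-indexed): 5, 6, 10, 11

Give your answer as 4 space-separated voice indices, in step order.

Answer: 1 2 1 2

Derivation:
Op 1: note_on(60): voice 0 is free -> assigned | voices=[60 - -]
Op 2: note_on(68): voice 1 is free -> assigned | voices=[60 68 -]
Op 3: note_on(85): voice 2 is free -> assigned | voices=[60 68 85]
Op 4: note_on(81): all voices busy, STEAL voice 0 (pitch 60, oldest) -> assign | voices=[81 68 85]
Op 5: note_on(82): all voices busy, STEAL voice 1 (pitch 68, oldest) -> assign | voices=[81 82 85]
Op 6: note_on(83): all voices busy, STEAL voice 2 (pitch 85, oldest) -> assign | voices=[81 82 83]
Op 7: note_on(88): all voices busy, STEAL voice 0 (pitch 81, oldest) -> assign | voices=[88 82 83]
Op 8: note_on(72): all voices busy, STEAL voice 1 (pitch 82, oldest) -> assign | voices=[88 72 83]
Op 9: note_off(72): free voice 1 | voices=[88 - 83]
Op 10: note_on(71): voice 1 is free -> assigned | voices=[88 71 83]
Op 11: note_on(76): all voices busy, STEAL voice 2 (pitch 83, oldest) -> assign | voices=[88 71 76]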